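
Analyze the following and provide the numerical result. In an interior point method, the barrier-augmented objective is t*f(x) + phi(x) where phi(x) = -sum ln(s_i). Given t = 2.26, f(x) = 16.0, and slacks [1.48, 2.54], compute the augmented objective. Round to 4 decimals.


Step 1: Compute log-barrier.
ln values: [0.392, 0.9322]
phi = -(0.392 + 0.9322) = -1.3242
Step 2: Compute augmented objective.
t*f(x) = 2.26*16.0 = 36.16
Total = 36.16 - 1.3242 = 34.8358


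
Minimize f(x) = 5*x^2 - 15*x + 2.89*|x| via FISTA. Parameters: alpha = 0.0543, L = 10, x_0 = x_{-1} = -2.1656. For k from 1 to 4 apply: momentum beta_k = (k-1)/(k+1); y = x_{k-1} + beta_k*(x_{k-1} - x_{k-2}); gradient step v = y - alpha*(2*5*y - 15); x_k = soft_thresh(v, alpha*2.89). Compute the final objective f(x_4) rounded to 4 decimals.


FISTA on f(x) = 5*x^2 - 15*x + 2.89*|x|
L = 10, alpha = 0.0543
Iteration 1: beta = 0.0, y = -2.1656 + 0.0*(-2.1656 + 2.1656) = -2.1656
  grad(y) = -36.656, v = y - alpha*grad = -0.1752
  prox(v) = soft_thresh(-0.1752, 0.1569) = -0.0183
Iteration 2: beta = 0.3333, y = -0.0183 + 0.3333*(-0.0183 + 2.1656) = 0.6975
  grad(y) = -8.0247, v = y - alpha*grad = 1.1333
  prox(v) = soft_thresh(1.1333, 0.1569) = 0.9763
Iteration 3: beta = 0.5, y = 0.9763 + 0.5*(0.9763 + 0.0183) = 1.4736
  grad(y) = -0.2636, v = y - alpha*grad = 1.488
  prox(v) = soft_thresh(1.488, 0.1569) = 1.331
Iteration 4: beta = 0.6, y = 1.331 + 0.6*(1.331 - 0.9763) = 1.5438
  grad(y) = 0.4384, v = y - alpha*grad = 1.52
  prox(v) = soft_thresh(1.52, 0.1569) = 1.3631
f(x_4) = 5*1.3631^2 - 15*1.3631 + 2.89*|1.3631| = -7.2169


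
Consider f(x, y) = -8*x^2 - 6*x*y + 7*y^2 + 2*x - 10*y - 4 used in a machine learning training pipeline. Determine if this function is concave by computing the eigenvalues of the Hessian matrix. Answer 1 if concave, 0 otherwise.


The Hessian of f(x,y) = -8*x^2 - 6*x*y + 7*y^2 + 2*x - 10*y - 4 is:
H = [[-16, -6], [-6, 14]]
Trace = -16 + 14 = -2
Determinant = -16*14 - (-6)^2 = -260
Discriminant = (-2)^2 - 4*-260 = 1044.0
Eigenvalues: lambda_1 = -17.1555, lambda_2 = 15.1555
The function is not concave.

0


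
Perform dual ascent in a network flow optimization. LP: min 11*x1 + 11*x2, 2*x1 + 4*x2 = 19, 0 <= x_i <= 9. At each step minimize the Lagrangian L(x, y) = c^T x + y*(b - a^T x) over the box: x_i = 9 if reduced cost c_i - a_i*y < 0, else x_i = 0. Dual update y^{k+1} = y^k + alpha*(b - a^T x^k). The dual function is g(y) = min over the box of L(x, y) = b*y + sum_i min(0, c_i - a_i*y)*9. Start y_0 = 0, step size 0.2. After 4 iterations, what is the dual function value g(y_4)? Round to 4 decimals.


Dual ascent for LP: min 11*x1 + 11*x2, 2*x1 + 4*x2 = 19, 0 <= x_i <= 9
Step 1: y^k = 0.0, reduced costs: (11.0, 11.0)
  x^k = (0.0, 0.0), subgradient = b - a^T x = 19.0
  y^{k+1} = 0.0 + 0.2*19.0 = 3.8
Step 2: y^k = 3.8, reduced costs: (3.4, -4.2)
  x^k = (0.0, 9.0), subgradient = b - a^T x = -17.0
  y^{k+1} = 3.8 + 0.2*-17.0 = 0.4
Step 3: y^k = 0.4, reduced costs: (10.2, 9.4)
  x^k = (0.0, 0.0), subgradient = b - a^T x = 19.0
  y^{k+1} = 0.4 + 0.2*19.0 = 4.2
Step 4: y^k = 4.2, reduced costs: (2.6, -5.8)
  x^k = (0.0, 9.0), subgradient = b - a^T x = -17.0
  y^{k+1} = 4.2 + 0.2*-17.0 = 0.8
Dual objective at y_4 = 0.8: reduced costs (9.4, 7.8), box minimizer x = (0.0, 0.0)
g(y_4) = b*y + (c1 - a1*y)*x1 + (c2 - a2*y)*x2 = 19*0.8 + 9.4*0.0 + 7.8*0.0 = 15.2 + 0.0 + 0.0 = 15.2


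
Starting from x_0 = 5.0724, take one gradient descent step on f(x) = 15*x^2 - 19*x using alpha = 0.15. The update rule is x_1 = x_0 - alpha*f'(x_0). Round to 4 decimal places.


We compute the gradient at x_0 and apply the update.
f'(x) = 30*x - 19
f'(5.0724) = 30*5.0724 - 19 = 133.172
x_1 = 5.0724 - 0.15*133.172 = -14.9034


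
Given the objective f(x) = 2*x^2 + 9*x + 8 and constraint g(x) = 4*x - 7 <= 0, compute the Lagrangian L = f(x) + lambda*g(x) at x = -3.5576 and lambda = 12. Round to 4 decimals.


Step 1: Evaluate f(x).
f(-3.5576) = 2*(-3.5576)^2 + 9*(-3.5576) + 8 = 1.2946
Step 2: Evaluate g(x).
g(-3.5576) = 4*-3.5576 - 7 = -21.2304
Step 3: Compute Lagrangian.
L = 1.2946 + 12*-21.2304 = -253.4702


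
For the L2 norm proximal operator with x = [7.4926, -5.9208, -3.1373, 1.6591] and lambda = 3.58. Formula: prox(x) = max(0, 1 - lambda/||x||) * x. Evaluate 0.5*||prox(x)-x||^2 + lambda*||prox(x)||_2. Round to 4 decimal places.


Step 1: Compute ||x||.
||x|| = 10.1877
Step 2: Compute scaling factor.
scale = max(0, 1 - 3.58/10.1877) = 0.6486
Step 3: prox(x) = [4.8597, -3.8402, -2.0348, 1.0761]
||prox(x)|| = 6.6077
Step 4: Proximal objective.
0.5*||prox-x||^2 = 6.4082
lambda*||prox|| = 23.6556
Total = 30.0639


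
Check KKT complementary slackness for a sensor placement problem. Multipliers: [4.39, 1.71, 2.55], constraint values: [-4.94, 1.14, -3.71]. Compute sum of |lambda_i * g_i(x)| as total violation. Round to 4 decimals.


KKT complementary slackness check:
lambda_1 * g_1 = 4.39 * -4.94 = -21.6866
lambda_2 * g_2 = 1.71 * 1.14 = 1.9494
lambda_3 * g_3 = 2.55 * -3.71 = -9.4605
Total violation = 21.6866 + 1.9494 + 9.4605 = 33.0965


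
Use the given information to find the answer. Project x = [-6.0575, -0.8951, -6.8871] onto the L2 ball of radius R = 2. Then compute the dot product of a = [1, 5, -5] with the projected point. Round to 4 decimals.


Step 1: Compute ||x|| (intermediates to 6 decimals).
||x|| = sqrt((-6.0575)^2 + (-0.8951)^2 + (-6.8871)^2) = 9.215566
Step 2: Project.
Since ||x|| > R, scale = R/||x|| = 2/9.215566 = 0.217024, proj(x) = scale * x
proj(x) = [-1.314623, -0.194258, -1.494666]
Step 3: Dot product.
a^T * proj(x) = 1*(-1.314623) + 5*(-0.194258) - 5*(-1.494666) = 5.1874


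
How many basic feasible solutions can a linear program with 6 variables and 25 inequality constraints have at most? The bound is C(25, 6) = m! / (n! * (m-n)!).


Each vertex corresponds to some choice of n active constraints out of m, so the number of vertices is at most C(m, n) = m! / (n!(m-n)!).
m = 25, n = 6
Numerator: 25 * 24 * 23 * 22 * 21 * 20
Denominator: 6! = 720
C(25, 6) = 177100


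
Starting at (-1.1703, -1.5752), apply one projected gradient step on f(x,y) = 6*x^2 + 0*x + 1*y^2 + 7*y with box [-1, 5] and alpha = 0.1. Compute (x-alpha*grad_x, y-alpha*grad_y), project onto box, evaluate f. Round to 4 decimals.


Step 1: Compute gradient at (-1.1703, -1.5752).
grad_x = 2*6*-1.1703 + 0 = -14.0436
grad_y = 2*1*-1.5752 + 7 = 3.8496
Step 2: Gradient step.
x_raw = -1.1703 - 0.1*-14.0436 = 0.2341
y_raw = -1.5752 - 0.1*3.8496 = -1.9602
Step 3: Project onto [-1, 5].
x_proj = clip(0.2341) = 0.2341
y_proj = clip(-1.9602) = -1.0
Step 4: Evaluate f.
f(0.2341, -1.0) = -5.6713


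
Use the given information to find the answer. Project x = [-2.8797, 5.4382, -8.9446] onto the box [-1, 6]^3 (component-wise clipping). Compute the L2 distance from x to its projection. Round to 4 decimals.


Project each component onto [-1, 6].
clip(-2.8797) = -1.0, clip(5.4382) = 5.4382, clip(-8.9446) = -1.0
Projection = [-1.0, 5.4382, -1.0]
Squared diffs: [3.5333, 0.0, 63.1167]
Distance = sqrt(66.65) = 8.1639


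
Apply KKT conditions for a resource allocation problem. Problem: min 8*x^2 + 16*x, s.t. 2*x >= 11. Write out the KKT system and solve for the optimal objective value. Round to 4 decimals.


Step 1: Try lambda = 0 (constraint inactive).
x_unc = -16/(2*8) = -1.0
Check: 2*-1.0 = -2.0 < 11 -- violated!
Step 2: Constraint must be active: 2*x = 11
x* = 11/2 = 5.5
lambda = (2*8*5.5 + 16)/2 = 52.0
Step 3: Compute optimal value.
f(x*) = 8*5.5^2 + 16*5.5 = 330.0


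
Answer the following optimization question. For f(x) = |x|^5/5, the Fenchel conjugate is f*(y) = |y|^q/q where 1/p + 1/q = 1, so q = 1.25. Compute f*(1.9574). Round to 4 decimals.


The conjugate exponent q satisfies 1/p + 1/q = 1.
p = 5, so q = 5/(5 - 1) = 1.25
|y|^q = 1.9574^1.25 = 2.3153
f*(1.9574) = 2.3153 / 1.25 = 1.8522


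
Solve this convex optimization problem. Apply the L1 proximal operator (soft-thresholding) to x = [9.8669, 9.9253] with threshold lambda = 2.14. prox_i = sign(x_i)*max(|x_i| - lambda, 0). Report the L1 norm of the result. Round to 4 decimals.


Soft-thresholding with lambda = 2.14:
prox(9.8669) = sign(9.8669)*max(|9.8669| - 2.14, 0) = 7.7269
prox(9.9253) = sign(9.9253)*max(|9.9253| - 2.14, 0) = 7.7853
prox(x) = [7.7269, 7.7853]
||prox(x)||_1 = 7.7269 + 7.7853 = 15.5122


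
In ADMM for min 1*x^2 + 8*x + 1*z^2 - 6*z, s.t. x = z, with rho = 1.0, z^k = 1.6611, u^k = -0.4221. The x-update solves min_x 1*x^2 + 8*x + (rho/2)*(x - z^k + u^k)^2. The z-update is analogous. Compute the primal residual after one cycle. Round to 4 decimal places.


ADMM iteration with rho = 1.0, z^k = 1.6611, u^k = -0.4221
Step 1: x-update.
Minimize 1*x^2 + 8*x + (1.0/2)*(x - 1.6611 - 0.4221)^2
FOC: (2*1 + 1.0)*x = -8 + 1.0*(1.6611 + 0.4221)
x^{k+1} = -1.9723
Step 2: z-update.
Minimize 1*z^2 - 6*z + (1.0/2)*(-1.9723 - z - 0.4221)^2
FOC: (2*1 + 1.0)*z = 6 + 1.0*(-1.9723 - 0.4221)
z^{k+1} = 1.2019
Step 3: u-update.
u^{k+1} = -0.4221 - 1.9723 - 1.2019 = -3.5962
Step 4: Primal residual = |-1.9723 - 1.2019| = 3.1741


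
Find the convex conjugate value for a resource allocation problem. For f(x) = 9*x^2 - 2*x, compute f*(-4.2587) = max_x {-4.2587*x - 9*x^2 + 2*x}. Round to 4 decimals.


f*(y) = sup_x {y*x - a*x^2 - b*x} = sup_x {(y-b)*x - a*x^2}
FOC: (y - b) - 2a*x = 0 => x* = (y - b)/(2a)
x* = (-4.2587 + 2)/(2*9) = -0.1255
f*(-4.2587) = (y-b)^2/(4a) = (-4.2587 + 2)^2/(4*9)
= 5.1017/36 = 0.1417


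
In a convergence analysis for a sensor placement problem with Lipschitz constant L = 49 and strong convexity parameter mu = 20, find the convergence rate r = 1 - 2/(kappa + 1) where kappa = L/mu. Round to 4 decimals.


Step 1: Compute the condition number.
kappa = L/mu = 49/20 = 2.45
Step 2: Compute the convergence rate.
r = 1 - 2/(kappa + 1) = 1 - 2*mu/(L + mu) = (L - mu)/(L + mu) = 29/69 = 0.4203


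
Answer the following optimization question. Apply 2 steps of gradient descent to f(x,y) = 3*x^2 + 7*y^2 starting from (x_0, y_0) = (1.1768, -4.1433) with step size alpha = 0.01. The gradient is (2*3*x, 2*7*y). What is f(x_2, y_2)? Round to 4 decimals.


Gradient descent on f(x,y) = 3*x^2 + 7*y^2.
Starting point: (1.1768, -4.1433), alpha = 0.01
Step 1: grad_x = 2*3*1.1768 = 7.0608, grad_y = 2*7*-4.1433 = -58.0062
  x_1 = 1.1768 - 0.01*7.0608 = 1.1062
  y_1 = -4.1433 - 0.01*-58.0062 = -3.5632
Step 2: grad_x = 2*3*1.1062 = 6.6372, grad_y = 2*7*-3.5632 = -49.8853
  x_2 = 1.1062 - 0.01*6.6372 = 1.0398
  y_2 = -3.5632 - 0.01*-49.8853 = -3.0644
f(1.0398, -3.0644) = 3*1.0398^2 + 7*(-3.0644)^2 = 68.9769


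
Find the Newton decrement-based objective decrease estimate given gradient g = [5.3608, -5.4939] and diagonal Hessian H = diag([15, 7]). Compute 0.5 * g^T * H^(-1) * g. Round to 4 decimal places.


Step 1: H is diagonal, so H^(-1) * g = [0.3574, -0.7848].
Step 2: g^T H^(-1) g = sum_i g_i^2 / H_ii
  = (5.3608)^2/15 + (-5.4939)^2/7
  = 1.9159 + 4.3118 = 6.2277
Step 3: Objective decrease = 0.5 * g^T H^(-1) g = 3.1139


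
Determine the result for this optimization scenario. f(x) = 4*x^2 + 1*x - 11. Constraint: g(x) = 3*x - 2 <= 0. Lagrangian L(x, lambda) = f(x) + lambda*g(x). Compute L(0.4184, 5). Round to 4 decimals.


Step 1: Evaluate f(x).
f(0.4184) = 4*0.4184^2 + 1*0.4184 - 11 = -9.8814
Step 2: Evaluate g(x).
g(0.4184) = 3*0.4184 - 2 = -0.7448
Step 3: Compute Lagrangian.
L = -9.8814 + 5*-0.7448 = -13.6054


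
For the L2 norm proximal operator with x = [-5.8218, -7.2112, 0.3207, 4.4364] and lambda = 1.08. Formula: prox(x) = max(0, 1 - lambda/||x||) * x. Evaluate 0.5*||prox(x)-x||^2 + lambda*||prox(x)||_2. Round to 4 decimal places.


Step 1: Compute ||x||.
||x|| = 10.28
Step 2: Compute scaling factor.
scale = max(0, 1 - 1.08/10.28) = 0.8949
Step 3: prox(x) = [-5.2102, -6.4536, 0.287, 3.9703]
||prox(x)|| = 9.2
Step 4: Proximal objective.
0.5*||prox-x||^2 = 0.5832
lambda*||prox|| = 9.936
Total = 10.5192


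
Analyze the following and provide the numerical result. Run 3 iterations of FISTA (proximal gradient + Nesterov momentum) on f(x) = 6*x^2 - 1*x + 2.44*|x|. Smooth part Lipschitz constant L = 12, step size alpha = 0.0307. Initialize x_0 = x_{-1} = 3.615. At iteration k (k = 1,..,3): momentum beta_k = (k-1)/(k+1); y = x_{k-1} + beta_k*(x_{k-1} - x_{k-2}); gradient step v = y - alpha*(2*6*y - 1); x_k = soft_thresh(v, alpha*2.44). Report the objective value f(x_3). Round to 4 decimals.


FISTA on f(x) = 6*x^2 - 1*x + 2.44*|x|
L = 12, alpha = 0.0307
Iteration 1: beta = 0.0, y = 3.615 + 0.0*(3.615 - 3.615) = 3.615
  grad(y) = 42.38, v = y - alpha*grad = 2.3139
  prox(v) = soft_thresh(2.3139, 0.0749) = 2.239
Iteration 2: beta = 0.3333, y = 2.239 + 0.3333*(2.239 - 3.615) = 1.7804
  grad(y) = 20.3644, v = y - alpha*grad = 1.1552
  prox(v) = soft_thresh(1.1552, 0.0749) = 1.0803
Iteration 3: beta = 0.5, y = 1.0803 + 0.5*(1.0803 - 2.239) = 0.5009
  grad(y) = 5.0107, v = y - alpha*grad = 0.3471
  prox(v) = soft_thresh(0.3471, 0.0749) = 0.2722
f(x_3) = 6*0.2722^2 - 1*0.2722 + 2.44*|0.2722| = 0.8363


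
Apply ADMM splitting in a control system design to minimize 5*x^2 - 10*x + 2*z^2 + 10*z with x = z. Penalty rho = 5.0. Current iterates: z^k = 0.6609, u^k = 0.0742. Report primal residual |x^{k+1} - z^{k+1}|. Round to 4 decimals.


ADMM iteration with rho = 5.0, z^k = 0.6609, u^k = 0.0742
Step 1: x-update.
Minimize 5*x^2 - 10*x + (5.0/2)*(x - 0.6609 + 0.0742)^2
FOC: (2*5 + 5.0)*x = 10 + 5.0*(0.6609 - 0.0742)
x^{k+1} = 0.8622
Step 2: z-update.
Minimize 2*z^2 + 10*z + (5.0/2)*(0.8622 - z + 0.0742)^2
FOC: (2*2 + 5.0)*z = -10 + 5.0*(0.8622 + 0.0742)
z^{k+1} = -0.5909
Step 3: u-update.
u^{k+1} = 0.0742 + 0.8622 + 0.5909 = 1.5273
Step 4: Primal residual = |0.8622 + 0.5909| = 1.4531


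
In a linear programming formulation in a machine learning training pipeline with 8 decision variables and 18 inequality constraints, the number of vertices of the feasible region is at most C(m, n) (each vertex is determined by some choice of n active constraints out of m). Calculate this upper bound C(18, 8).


Each vertex corresponds to some choice of n active constraints out of m, so the number of vertices is at most C(m, n) = m! / (n!(m-n)!).
m = 18, n = 8
Numerator: 18 * 17 * 16 * 15 * 14 * 13 * 12 * 11
Denominator: 8! = 40320
C(18, 8) = 43758


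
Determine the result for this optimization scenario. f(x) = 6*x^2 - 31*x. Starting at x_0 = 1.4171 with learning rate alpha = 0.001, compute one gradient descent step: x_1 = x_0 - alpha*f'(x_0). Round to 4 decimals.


We compute the gradient at x_0 and apply the update.
f'(x) = 12*x - 31
f'(1.4171) = 12*1.4171 - 31 = -13.9948
x_1 = 1.4171 - 0.001*-13.9948 = 1.4311


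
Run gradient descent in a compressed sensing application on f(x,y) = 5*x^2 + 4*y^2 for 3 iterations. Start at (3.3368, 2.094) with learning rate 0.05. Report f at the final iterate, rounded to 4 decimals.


Gradient descent on f(x,y) = 5*x^2 + 4*y^2.
Starting point: (3.3368, 2.094), alpha = 0.05
Step 1: grad_x = 2*5*3.3368 = 33.368, grad_y = 2*4*2.094 = 16.752
  x_1 = 3.3368 - 0.05*33.368 = 1.6684
  y_1 = 2.094 - 0.05*16.752 = 1.2564
Step 2: grad_x = 2*5*1.6684 = 16.684, grad_y = 2*4*1.2564 = 10.0512
  x_2 = 1.6684 - 0.05*16.684 = 0.8342
  y_2 = 1.2564 - 0.05*10.0512 = 0.7538
Step 3: grad_x = 2*5*0.8342 = 8.342, grad_y = 2*4*0.7538 = 6.0307
  x_3 = 0.8342 - 0.05*8.342 = 0.4171
  y_3 = 0.7538 - 0.05*6.0307 = 0.4523
f(0.4171, 0.4523) = 5*0.4171^2 + 4*0.4523^2 = 1.6882


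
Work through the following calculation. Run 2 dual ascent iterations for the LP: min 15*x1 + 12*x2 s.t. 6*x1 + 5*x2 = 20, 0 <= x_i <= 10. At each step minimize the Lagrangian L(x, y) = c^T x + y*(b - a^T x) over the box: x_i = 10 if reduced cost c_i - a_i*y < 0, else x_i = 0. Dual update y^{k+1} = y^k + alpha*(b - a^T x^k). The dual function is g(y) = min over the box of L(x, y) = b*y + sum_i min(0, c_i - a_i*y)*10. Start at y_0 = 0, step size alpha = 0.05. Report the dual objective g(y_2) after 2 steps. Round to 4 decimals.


Dual ascent for LP: min 15*x1 + 12*x2, 6*x1 + 5*x2 = 20, 0 <= x_i <= 10
Step 1: y^k = 0.0, reduced costs: (15.0, 12.0)
  x^k = (0.0, 0.0), subgradient = b - a^T x = 20.0
  y^{k+1} = 0.0 + 0.05*20.0 = 1.0
Step 2: y^k = 1.0, reduced costs: (9.0, 7.0)
  x^k = (0.0, 0.0), subgradient = b - a^T x = 20.0
  y^{k+1} = 1.0 + 0.05*20.0 = 2.0
Dual objective at y_2 = 2.0: reduced costs (3.0, 2.0), box minimizer x = (0.0, 0.0)
g(y_2) = b*y + (c1 - a1*y)*x1 + (c2 - a2*y)*x2 = 20*2.0 + 3.0*0.0 + 2.0*0.0 = 40.0 + 0.0 + 0.0 = 40.0


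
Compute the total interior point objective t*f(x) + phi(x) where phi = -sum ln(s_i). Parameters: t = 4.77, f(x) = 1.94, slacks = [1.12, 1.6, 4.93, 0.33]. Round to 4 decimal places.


Step 1: Compute log-barrier.
ln values: [0.1133, 0.47, 1.5953, -1.1087]
phi = -(0.1133 + 0.47 + 1.5953 - 1.1087) = -1.07
Step 2: Compute augmented objective.
t*f(x) = 4.77*1.94 = 9.2538
Total = 9.2538 - 1.07 = 8.1838


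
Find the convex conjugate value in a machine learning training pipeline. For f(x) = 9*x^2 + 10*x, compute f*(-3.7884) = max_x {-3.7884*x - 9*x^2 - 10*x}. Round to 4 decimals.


f*(y) = sup_x {y*x - a*x^2 - b*x} = sup_x {(y-b)*x - a*x^2}
FOC: (y - b) - 2a*x = 0 => x* = (y - b)/(2a)
x* = (-3.7884 - 10)/(2*9) = -0.766
f*(-3.7884) = (y-b)^2/(4a) = (-3.7884 - 10)^2/(4*9)
= 190.12/36 = 5.2811


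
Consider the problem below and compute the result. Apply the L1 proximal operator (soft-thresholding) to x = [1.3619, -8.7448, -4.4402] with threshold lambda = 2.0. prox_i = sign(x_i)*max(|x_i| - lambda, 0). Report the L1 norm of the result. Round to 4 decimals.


Soft-thresholding with lambda = 2.0:
prox(1.3619) = sign(1.3619)*max(|1.3619| - 2.0, 0) = 0.0
prox(-8.7448) = sign(-8.7448)*max(|-8.7448| - 2.0, 0) = -6.7448
prox(-4.4402) = sign(-4.4402)*max(|-4.4402| - 2.0, 0) = -2.4402
prox(x) = [0.0, -6.7448, -2.4402]
||prox(x)||_1 = 0.0 + 6.7448 + 2.4402 = 9.185


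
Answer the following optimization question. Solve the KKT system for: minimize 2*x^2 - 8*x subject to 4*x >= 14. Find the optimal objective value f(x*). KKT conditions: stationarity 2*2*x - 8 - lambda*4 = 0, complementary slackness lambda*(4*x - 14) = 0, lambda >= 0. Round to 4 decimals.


Step 1: Try lambda = 0 (constraint inactive).
x_unc = 8/(2*2) = 2.0
Check: 4*2.0 = 8.0 < 14 -- violated!
Step 2: Constraint must be active: 4*x = 14
x* = 14/4 = 3.5
lambda = (2*2*3.5 - 8)/4 = 1.5
Step 3: Compute optimal value.
f(x*) = 2*3.5^2 - 8*3.5 = -3.5


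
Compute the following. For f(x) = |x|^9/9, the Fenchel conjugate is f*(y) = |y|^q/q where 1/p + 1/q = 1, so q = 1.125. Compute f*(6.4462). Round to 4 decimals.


The conjugate exponent q satisfies 1/p + 1/q = 1.
p = 9, so q = 9/(9 - 1) = 1.125
|y|^q = 6.4462^1.125 = 8.137
f*(6.4462) = 8.137 / 1.125 = 7.2329


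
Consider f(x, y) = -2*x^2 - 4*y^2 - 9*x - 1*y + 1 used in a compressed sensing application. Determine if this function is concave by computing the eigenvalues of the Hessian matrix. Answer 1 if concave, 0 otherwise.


The Hessian of f(x,y) = -2*x^2 - 4*y^2 - 9*x - 1*y + 1 is:
H = [[-4, 0], [0, -8]]
Trace = -4 - 8 = -12
Determinant = -4*-8 - (0)^2 = 32
Discriminant = (-12)^2 - 4*32 = 16.0
Eigenvalues: lambda_1 = -8.0, lambda_2 = -4.0
The function is concave.

1


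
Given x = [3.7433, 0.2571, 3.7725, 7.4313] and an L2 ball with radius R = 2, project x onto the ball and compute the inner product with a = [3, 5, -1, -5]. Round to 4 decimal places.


Step 1: Compute ||x|| (intermediates to 6 decimals).
||x|| = sqrt(3.7433^2 + 0.2571^2 + 3.7725^2 + 7.4313^2) = 9.139714
Step 2: Project.
Since ||x|| > R, scale = R/||x|| = 2/9.139714 = 0.218825, proj(x) = scale * x
proj(x) = [0.819128, 0.05626, 0.825517, 1.626154]
Step 3: Dot product.
a^T * proj(x) = 3*0.819128 + 5*0.05626 - 1*0.825517 - 5*1.626154 = -6.2176


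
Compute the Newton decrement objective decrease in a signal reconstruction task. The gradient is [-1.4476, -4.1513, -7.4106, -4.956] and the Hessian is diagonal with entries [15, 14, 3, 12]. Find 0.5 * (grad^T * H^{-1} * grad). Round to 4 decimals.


Step 1: H is diagonal, so H^(-1) * g = [-0.0965, -0.2965, -2.4702, -0.413].
Step 2: g^T H^(-1) g = sum_i g_i^2 / H_ii
  = (-1.4476)^2/15 + (-4.1513)^2/14 + (-7.4106)^2/3 + (-4.956)^2/12
  = 0.1397 + 1.2309 + 18.3057 + 2.0468 = 21.7231
Step 3: Objective decrease = 0.5 * g^T H^(-1) g = 10.8616


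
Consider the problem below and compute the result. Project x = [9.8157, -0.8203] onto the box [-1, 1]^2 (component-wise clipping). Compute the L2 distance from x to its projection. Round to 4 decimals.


Project each component onto [-1, 1].
clip(9.8157) = 1.0, clip(-0.8203) = -0.8203
Projection = [1.0, -0.8203]
Squared diffs: [77.7166, 0.0]
Distance = sqrt(77.7166) = 8.8157


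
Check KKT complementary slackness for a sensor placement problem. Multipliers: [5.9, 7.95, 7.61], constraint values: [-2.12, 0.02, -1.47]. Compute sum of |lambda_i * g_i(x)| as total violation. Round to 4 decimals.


KKT complementary slackness check:
lambda_1 * g_1 = 5.9 * -2.12 = -12.508
lambda_2 * g_2 = 7.95 * 0.02 = 0.159
lambda_3 * g_3 = 7.61 * -1.47 = -11.1867
Total violation = 12.508 + 0.159 + 11.1867 = 23.8537


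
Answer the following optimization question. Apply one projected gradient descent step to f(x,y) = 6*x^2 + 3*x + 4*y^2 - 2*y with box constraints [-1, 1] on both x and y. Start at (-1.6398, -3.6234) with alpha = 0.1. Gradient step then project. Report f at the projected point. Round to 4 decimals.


Step 1: Compute gradient at (-1.6398, -3.6234).
grad_x = 2*6*-1.6398 + 3 = -16.6776
grad_y = 2*4*-3.6234 - 2 = -30.9872
Step 2: Gradient step.
x_raw = -1.6398 - 0.1*-16.6776 = 0.028
y_raw = -3.6234 - 0.1*-30.9872 = -0.5247
Step 3: Project onto [-1, 1].
x_proj = clip(0.028) = 0.028
y_proj = clip(-0.5247) = -0.5247
Step 4: Evaluate f.
f(0.028, -0.5247) = 2.2391


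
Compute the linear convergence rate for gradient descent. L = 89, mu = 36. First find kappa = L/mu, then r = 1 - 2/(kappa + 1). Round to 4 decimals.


Step 1: Compute the condition number.
kappa = L/mu = 89/36 = 2.4722
Step 2: Compute the convergence rate.
r = 1 - 2/(kappa + 1) = 1 - 2*mu/(L + mu) = (L - mu)/(L + mu) = 53/125 = 0.424


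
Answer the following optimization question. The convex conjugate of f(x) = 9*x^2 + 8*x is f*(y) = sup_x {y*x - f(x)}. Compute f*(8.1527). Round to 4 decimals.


f*(y) = sup_x {y*x - a*x^2 - b*x} = sup_x {(y-b)*x - a*x^2}
FOC: (y - b) - 2a*x = 0 => x* = (y - b)/(2a)
x* = (8.1527 - 8)/(2*9) = 0.0085
f*(8.1527) = (y-b)^2/(4a) = (8.1527 - 8)^2/(4*9)
= 0.0233/36 = 0.0006


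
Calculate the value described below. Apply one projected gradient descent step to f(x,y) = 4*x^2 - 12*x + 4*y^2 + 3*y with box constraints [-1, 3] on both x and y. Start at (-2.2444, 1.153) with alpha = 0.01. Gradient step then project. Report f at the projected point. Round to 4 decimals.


Step 1: Compute gradient at (-2.2444, 1.153).
grad_x = 2*4*-2.2444 - 12 = -29.9552
grad_y = 2*4*1.153 + 3 = 12.224
Step 2: Gradient step.
x_raw = -2.2444 - 0.01*-29.9552 = -1.9448
y_raw = 1.153 - 0.01*12.224 = 1.0308
Step 3: Project onto [-1, 3].
x_proj = clip(-1.9448) = -1.0
y_proj = clip(1.0308) = 1.0308
Step 4: Evaluate f.
f(-1.0, 1.0308) = 23.3421


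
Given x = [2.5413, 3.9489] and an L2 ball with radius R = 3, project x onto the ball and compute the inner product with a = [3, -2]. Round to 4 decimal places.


Step 1: Compute ||x|| (intermediates to 6 decimals).
||x|| = sqrt(2.5413^2 + 3.9489^2) = 4.695958
Step 2: Project.
Since ||x|| > R, scale = R/||x|| = 3/4.695958 = 0.638847, proj(x) = scale * x
proj(x) = [1.623502, 2.522743]
Step 3: Dot product.
a^T * proj(x) = 3*1.623502 - 2*2.522743 = -0.175


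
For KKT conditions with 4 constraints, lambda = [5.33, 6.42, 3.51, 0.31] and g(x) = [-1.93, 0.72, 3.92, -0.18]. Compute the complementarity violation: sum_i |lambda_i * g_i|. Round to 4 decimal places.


KKT complementary slackness check:
lambda_1 * g_1 = 5.33 * -1.93 = -10.2869
lambda_2 * g_2 = 6.42 * 0.72 = 4.6224
lambda_3 * g_3 = 3.51 * 3.92 = 13.7592
lambda_4 * g_4 = 0.31 * -0.18 = -0.0558
Total violation = 10.2869 + 4.6224 + 13.7592 + 0.0558 = 28.7243


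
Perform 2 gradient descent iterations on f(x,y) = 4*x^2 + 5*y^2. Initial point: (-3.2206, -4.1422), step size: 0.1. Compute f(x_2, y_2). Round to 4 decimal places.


Gradient descent on f(x,y) = 4*x^2 + 5*y^2.
Starting point: (-3.2206, -4.1422), alpha = 0.1
Step 1: grad_x = 2*4*-3.2206 = -25.7648, grad_y = 2*5*-4.1422 = -41.422
  x_1 = -3.2206 - 0.1*-25.7648 = -0.6441
  y_1 = -4.1422 - 0.1*-41.422 = 0.0
Step 2: grad_x = 2*4*-0.6441 = -5.153, grad_y = 2*5*0.0 = 0.0
  x_2 = -0.6441 - 0.1*-5.153 = -0.1288
  y_2 = 0.0 - 0.1*0.0 = 0.0
f(-0.1288, 0.0) = 4*(-0.1288)^2 + 5*0.0^2 = 0.0664


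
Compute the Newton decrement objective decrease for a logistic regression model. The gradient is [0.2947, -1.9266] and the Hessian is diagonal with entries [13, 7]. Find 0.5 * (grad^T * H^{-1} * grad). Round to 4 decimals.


Step 1: H is diagonal, so H^(-1) * g = [0.0227, -0.2752].
Step 2: g^T H^(-1) g = sum_i g_i^2 / H_ii
  = (0.2947)^2/13 + (-1.9266)^2/7
  = 0.0067 + 0.5303 = 0.5369
Step 3: Objective decrease = 0.5 * g^T H^(-1) g = 0.2685


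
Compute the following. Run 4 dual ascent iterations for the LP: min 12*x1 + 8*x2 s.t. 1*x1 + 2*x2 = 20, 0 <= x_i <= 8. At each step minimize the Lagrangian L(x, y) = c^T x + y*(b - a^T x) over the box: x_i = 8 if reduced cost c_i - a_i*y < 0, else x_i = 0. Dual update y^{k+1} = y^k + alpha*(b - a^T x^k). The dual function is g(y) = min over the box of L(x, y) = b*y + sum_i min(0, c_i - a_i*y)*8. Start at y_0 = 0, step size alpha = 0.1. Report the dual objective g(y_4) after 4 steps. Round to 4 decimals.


Dual ascent for LP: min 12*x1 + 8*x2, 1*x1 + 2*x2 = 20, 0 <= x_i <= 8
Step 1: y^k = 0.0, reduced costs: (12.0, 8.0)
  x^k = (0.0, 0.0), subgradient = b - a^T x = 20.0
  y^{k+1} = 0.0 + 0.1*20.0 = 2.0
Step 2: y^k = 2.0, reduced costs: (10.0, 4.0)
  x^k = (0.0, 0.0), subgradient = b - a^T x = 20.0
  y^{k+1} = 2.0 + 0.1*20.0 = 4.0
Step 3: y^k = 4.0, reduced costs: (8.0, 0.0)
  x^k = (0.0, 0.0), subgradient = b - a^T x = 20.0
  y^{k+1} = 4.0 + 0.1*20.0 = 6.0
Step 4: y^k = 6.0, reduced costs: (6.0, -4.0)
  x^k = (0.0, 8.0), subgradient = b - a^T x = 4.0
  y^{k+1} = 6.0 + 0.1*4.0 = 6.4
Dual objective at y_4 = 6.4: reduced costs (5.6, -4.8), box minimizer x = (0.0, 8.0)
g(y_4) = b*y + (c1 - a1*y)*x1 + (c2 - a2*y)*x2 = 20*6.4 + 5.6*0.0 + (-4.8)*8.0 = 128.0 + 0.0 - 38.4 = 89.6


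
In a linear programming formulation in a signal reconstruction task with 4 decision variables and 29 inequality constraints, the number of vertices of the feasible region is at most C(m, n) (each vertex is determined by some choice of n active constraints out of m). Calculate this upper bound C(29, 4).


Each vertex corresponds to some choice of n active constraints out of m, so the number of vertices is at most C(m, n) = m! / (n!(m-n)!).
m = 29, n = 4
Numerator: 29 * 28 * 27 * 26
Denominator: 4! = 24
C(29, 4) = 23751


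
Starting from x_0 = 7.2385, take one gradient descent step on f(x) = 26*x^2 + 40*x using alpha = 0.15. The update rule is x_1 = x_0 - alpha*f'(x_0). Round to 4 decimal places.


We compute the gradient at x_0 and apply the update.
f'(x) = 52*x + 40
f'(7.2385) = 52*7.2385 + 40 = 416.402
x_1 = 7.2385 - 0.15*416.402 = -55.2218


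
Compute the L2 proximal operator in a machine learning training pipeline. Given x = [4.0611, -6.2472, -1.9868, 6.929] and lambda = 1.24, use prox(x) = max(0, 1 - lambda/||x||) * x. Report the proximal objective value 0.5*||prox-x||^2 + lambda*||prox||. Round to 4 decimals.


Step 1: Compute ||x||.
||x|| = 10.3672
Step 2: Compute scaling factor.
scale = max(0, 1 - 1.24/10.3672) = 0.8804
Step 3: prox(x) = [3.5754, -5.5, -1.7492, 6.1002]
||prox(x)|| = 9.1272
Step 4: Proximal objective.
0.5*||prox-x||^2 = 0.7688
lambda*||prox|| = 11.3177
Total = 12.0865


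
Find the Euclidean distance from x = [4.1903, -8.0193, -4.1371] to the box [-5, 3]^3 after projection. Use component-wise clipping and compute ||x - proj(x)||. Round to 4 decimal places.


Project each component onto [-5, 3].
clip(4.1903) = 3.0, clip(-8.0193) = -5.0, clip(-4.1371) = -4.1371
Projection = [3.0, -5.0, -4.1371]
Squared diffs: [1.4168, 9.1162, 0.0]
Distance = sqrt(10.533) = 3.2455


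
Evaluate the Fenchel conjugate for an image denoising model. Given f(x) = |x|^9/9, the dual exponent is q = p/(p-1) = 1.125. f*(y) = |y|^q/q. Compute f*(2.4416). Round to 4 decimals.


The conjugate exponent q satisfies 1/p + 1/q = 1.
p = 9, so q = 9/(9 - 1) = 1.125
|y|^q = 2.4416^1.125 = 2.7298
f*(2.4416) = 2.7298 / 1.125 = 2.4265


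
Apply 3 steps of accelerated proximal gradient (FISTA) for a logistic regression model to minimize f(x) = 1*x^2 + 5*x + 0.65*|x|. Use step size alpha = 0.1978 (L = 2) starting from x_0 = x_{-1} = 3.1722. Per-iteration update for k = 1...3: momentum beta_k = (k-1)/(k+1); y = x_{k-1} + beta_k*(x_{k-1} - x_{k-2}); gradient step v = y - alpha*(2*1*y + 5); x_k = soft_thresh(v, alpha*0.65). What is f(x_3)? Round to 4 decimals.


FISTA on f(x) = 1*x^2 + 5*x + 0.65*|x|
L = 2, alpha = 0.1978
Iteration 1: beta = 0.0, y = 3.1722 + 0.0*(3.1722 - 3.1722) = 3.1722
  grad(y) = 11.3444, v = y - alpha*grad = 0.9283
  prox(v) = soft_thresh(0.9283, 0.1286) = 0.7997
Iteration 2: beta = 0.3333, y = 0.7997 + 0.3333*(0.7997 - 3.1722) = 0.0089
  grad(y) = 5.0178, v = y - alpha*grad = -0.9836
  prox(v) = soft_thresh(-0.9836, 0.1286) = -0.8551
Iteration 3: beta = 0.5, y = -0.8551 + 0.5*(-0.8551 - 0.7997) = -1.6825
  grad(y) = 1.6351, v = y - alpha*grad = -2.0059
  prox(v) = soft_thresh(-2.0059, 0.1286) = -1.8773
f(x_3) = 1*(-1.8773)^2 + 5*(-1.8773) + 0.65*|-1.8773| = -4.642


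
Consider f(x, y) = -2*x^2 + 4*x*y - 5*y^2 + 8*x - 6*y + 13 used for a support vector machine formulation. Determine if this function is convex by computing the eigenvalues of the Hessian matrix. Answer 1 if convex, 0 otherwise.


The Hessian of f(x,y) = -2*x^2 + 4*x*y - 5*y^2 + 8*x - 6*y + 13 is:
H = [[-4, 4], [4, -10]]
Trace = -4 - 10 = -14
Determinant = -4*-10 - (4)^2 = 24
Discriminant = (-14)^2 - 4*24 = 100.0
Eigenvalues: lambda_1 = -12.0, lambda_2 = -2.0
The function is not convex.

0


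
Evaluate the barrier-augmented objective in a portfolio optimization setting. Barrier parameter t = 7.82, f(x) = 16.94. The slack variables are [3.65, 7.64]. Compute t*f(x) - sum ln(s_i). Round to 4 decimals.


Step 1: Compute log-barrier.
ln values: [1.2947, 2.0334]
phi = -(1.2947 + 2.0334) = -3.3281
Step 2: Compute augmented objective.
t*f(x) = 7.82*16.94 = 132.4708
Total = 132.4708 - 3.3281 = 129.1427


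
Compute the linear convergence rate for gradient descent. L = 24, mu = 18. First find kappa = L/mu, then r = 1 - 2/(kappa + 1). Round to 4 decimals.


Step 1: Compute the condition number.
kappa = L/mu = 24/18 = 1.3333
Step 2: Compute the convergence rate.
r = 1 - 2/(kappa + 1) = 1 - 2*mu/(L + mu) = (L - mu)/(L + mu) = 6/42 = 0.1429


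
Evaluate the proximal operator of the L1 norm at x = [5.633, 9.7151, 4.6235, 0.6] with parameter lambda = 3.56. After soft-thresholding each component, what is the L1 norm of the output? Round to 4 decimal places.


Soft-thresholding with lambda = 3.56:
prox(5.633) = sign(5.633)*max(|5.633| - 3.56, 0) = 2.073
prox(9.7151) = sign(9.7151)*max(|9.7151| - 3.56, 0) = 6.1551
prox(4.6235) = sign(4.6235)*max(|4.6235| - 3.56, 0) = 1.0635
prox(0.6) = sign(0.6)*max(|0.6| - 3.56, 0) = 0.0
prox(x) = [2.073, 6.1551, 1.0635, 0.0]
||prox(x)||_1 = 2.073 + 6.1551 + 1.0635 + 0.0 = 9.2916


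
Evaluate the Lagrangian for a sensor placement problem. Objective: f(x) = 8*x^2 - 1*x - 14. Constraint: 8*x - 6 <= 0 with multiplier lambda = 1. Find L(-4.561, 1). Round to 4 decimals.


Step 1: Evaluate f(x).
f(-4.561) = 8*(-4.561)^2 - 1*(-4.561) - 14 = 156.9828
Step 2: Evaluate g(x).
g(-4.561) = 8*-4.561 - 6 = -42.488
Step 3: Compute Lagrangian.
L = 156.9828 + 1*-42.488 = 114.4948


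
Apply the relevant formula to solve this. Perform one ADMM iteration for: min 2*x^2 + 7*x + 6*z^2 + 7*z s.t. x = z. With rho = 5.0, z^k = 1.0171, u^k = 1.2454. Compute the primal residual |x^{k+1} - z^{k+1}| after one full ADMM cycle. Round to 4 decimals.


ADMM iteration with rho = 5.0, z^k = 1.0171, u^k = 1.2454
Step 1: x-update.
Minimize 2*x^2 + 7*x + (5.0/2)*(x - 1.0171 + 1.2454)^2
FOC: (2*2 + 5.0)*x = -7 + 5.0*(1.0171 - 1.2454)
x^{k+1} = -0.9046
Step 2: z-update.
Minimize 6*z^2 + 7*z + (5.0/2)*(-0.9046 - z + 1.2454)^2
FOC: (2*6 + 5.0)*z = -7 + 5.0*(-0.9046 + 1.2454)
z^{k+1} = -0.3115
Step 3: u-update.
u^{k+1} = 1.2454 - 0.9046 + 0.3115 = 0.6523
Step 4: Primal residual = |-0.9046 + 0.3115| = 0.5931


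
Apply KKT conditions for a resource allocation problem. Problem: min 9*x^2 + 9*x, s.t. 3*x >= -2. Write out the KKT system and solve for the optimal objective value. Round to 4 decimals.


Step 1: Try lambda = 0 (constraint inactive).
Stationarity: 2*9*x + 9 = 0
x* = -9/(2*9) = -0.5
Check constraint: 3*-0.5 = -1.5 >= -2 -- satisfied.
Step 2: Compute optimal value.
f(x*) = 9*(-0.5)^2 + 9*(-0.5) = -2.25


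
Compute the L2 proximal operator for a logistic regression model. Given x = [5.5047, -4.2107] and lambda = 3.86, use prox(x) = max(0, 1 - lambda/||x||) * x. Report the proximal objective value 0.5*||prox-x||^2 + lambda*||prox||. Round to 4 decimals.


Step 1: Compute ||x||.
||x|| = 6.9305
Step 2: Compute scaling factor.
scale = max(0, 1 - 3.86/6.9305) = 0.443
Step 3: prox(x) = [2.4388, -1.8655]
||prox(x)|| = 3.0705
Step 4: Proximal objective.
0.5*||prox-x||^2 = 7.4498
lambda*||prox|| = 11.8521
Total = 19.3019


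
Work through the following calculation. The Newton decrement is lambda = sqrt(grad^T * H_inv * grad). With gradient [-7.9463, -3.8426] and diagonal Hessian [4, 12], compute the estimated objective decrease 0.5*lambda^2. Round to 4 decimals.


Step 1: H is diagonal, so H^(-1) * g = [-1.9866, -0.3202].
Step 2: g^T H^(-1) g = sum_i g_i^2 / H_ii
  = (-7.9463)^2/4 + (-3.8426)^2/12
  = 15.7859 + 1.2305 = 17.0164
Step 3: Objective decrease = 0.5 * g^T H^(-1) g = 8.5082


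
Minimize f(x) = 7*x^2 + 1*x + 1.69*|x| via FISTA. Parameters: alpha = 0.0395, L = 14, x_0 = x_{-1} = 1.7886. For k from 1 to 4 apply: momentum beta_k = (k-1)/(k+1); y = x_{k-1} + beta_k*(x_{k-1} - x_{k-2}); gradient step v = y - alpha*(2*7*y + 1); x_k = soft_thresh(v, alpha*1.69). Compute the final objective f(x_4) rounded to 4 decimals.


FISTA on f(x) = 7*x^2 + 1*x + 1.69*|x|
L = 14, alpha = 0.0395
Iteration 1: beta = 0.0, y = 1.7886 + 0.0*(1.7886 - 1.7886) = 1.7886
  grad(y) = 26.0404, v = y - alpha*grad = 0.76
  prox(v) = soft_thresh(0.76, 0.0668) = 0.6932
Iteration 2: beta = 0.3333, y = 0.6932 + 0.3333*(0.6932 - 1.7886) = 0.3281
  grad(y) = 5.5939, v = y - alpha*grad = 0.1072
  prox(v) = soft_thresh(0.1072, 0.0668) = 0.0404
Iteration 3: beta = 0.5, y = 0.0404 + 0.5*(0.0404 - 0.6932) = -0.286
  grad(y) = -3.0039, v = y - alpha*grad = -0.1673
  prox(v) = soft_thresh(-0.1673, 0.0668) = -0.1006
Iteration 4: beta = 0.6, y = -0.1006 + 0.6*(-0.1006 - 0.0404) = -0.1852
  grad(y) = -1.5926, v = y - alpha*grad = -0.1223
  prox(v) = soft_thresh(-0.1223, 0.0668) = -0.0555
f(x_4) = 7*(-0.0555)^2 + 1*(-0.0555) + 1.69*|-0.0555| = 0.0599


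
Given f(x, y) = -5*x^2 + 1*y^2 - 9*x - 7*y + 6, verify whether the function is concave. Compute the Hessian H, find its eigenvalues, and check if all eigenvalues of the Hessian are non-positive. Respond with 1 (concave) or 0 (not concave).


The Hessian of f(x,y) = -5*x^2 + 1*y^2 - 9*x - 7*y + 6 is:
H = [[-10, 0], [0, 2]]
Trace = -10 + 2 = -8
Determinant = -10*2 - (0)^2 = -20
Discriminant = (-8)^2 - 4*-20 = 144.0
Eigenvalues: lambda_1 = -10.0, lambda_2 = 2.0
The function is not concave.

0


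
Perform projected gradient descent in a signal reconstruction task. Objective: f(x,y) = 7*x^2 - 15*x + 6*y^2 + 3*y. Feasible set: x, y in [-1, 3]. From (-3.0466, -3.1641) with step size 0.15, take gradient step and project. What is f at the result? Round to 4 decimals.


Step 1: Compute gradient at (-3.0466, -3.1641).
grad_x = 2*7*-3.0466 - 15 = -57.6524
grad_y = 2*6*-3.1641 + 3 = -34.9692
Step 2: Gradient step.
x_raw = -3.0466 - 0.15*-57.6524 = 5.6013
y_raw = -3.1641 - 0.15*-34.9692 = 2.0813
Step 3: Project onto [-1, 3].
x_proj = clip(5.6013) = 3.0
y_proj = clip(2.0813) = 2.0813
Step 4: Evaluate f.
f(3.0, 2.0813) = 50.2342


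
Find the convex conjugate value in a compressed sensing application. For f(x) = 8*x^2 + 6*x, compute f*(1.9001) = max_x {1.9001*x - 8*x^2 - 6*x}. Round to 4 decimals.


f*(y) = sup_x {y*x - a*x^2 - b*x} = sup_x {(y-b)*x - a*x^2}
FOC: (y - b) - 2a*x = 0 => x* = (y - b)/(2a)
x* = (1.9001 - 6)/(2*8) = -0.2562
f*(1.9001) = (y-b)^2/(4a) = (1.9001 - 6)^2/(4*8)
= 16.8092/32 = 0.5253


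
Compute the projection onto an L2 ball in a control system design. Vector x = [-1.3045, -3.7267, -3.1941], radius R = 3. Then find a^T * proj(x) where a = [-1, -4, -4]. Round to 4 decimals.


Step 1: Compute ||x|| (intermediates to 6 decimals).
||x|| = sqrt((-1.3045)^2 + (-3.7267)^2 + (-3.1941)^2) = 5.078611
Step 2: Project.
Since ||x|| > R, scale = R/||x|| = 3/5.078611 = 0.590713, proj(x) = scale * x
proj(x) = [-0.770585, -2.20141, -1.886796]
Step 3: Dot product.
a^T * proj(x) = -1*(-0.770585) - 4*(-2.20141) - 4*(-1.886796) = 17.1234


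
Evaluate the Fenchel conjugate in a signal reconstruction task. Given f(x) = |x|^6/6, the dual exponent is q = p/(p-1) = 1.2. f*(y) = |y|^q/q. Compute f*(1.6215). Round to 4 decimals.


The conjugate exponent q satisfies 1/p + 1/q = 1.
p = 6, so q = 6/(6 - 1) = 1.2
|y|^q = 1.6215^1.2 = 1.7861
f*(1.6215) = 1.7861 / 1.2 = 1.4884


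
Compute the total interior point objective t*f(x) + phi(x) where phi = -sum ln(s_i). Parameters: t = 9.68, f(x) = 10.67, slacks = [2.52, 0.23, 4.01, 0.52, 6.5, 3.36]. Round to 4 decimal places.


Step 1: Compute log-barrier.
ln values: [0.9243, -1.4697, 1.3888, -0.6539, 1.8718, 1.2119]
phi = -(0.9243 - 1.4697 + 1.3888 - 0.6539 + 1.8718 + 1.2119) = -3.2732
Step 2: Compute augmented objective.
t*f(x) = 9.68*10.67 = 103.2856
Total = 103.2856 - 3.2732 = 100.0124


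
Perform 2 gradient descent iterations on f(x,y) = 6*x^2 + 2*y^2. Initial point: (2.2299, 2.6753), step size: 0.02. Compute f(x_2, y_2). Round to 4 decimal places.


Gradient descent on f(x,y) = 6*x^2 + 2*y^2.
Starting point: (2.2299, 2.6753), alpha = 0.02
Step 1: grad_x = 2*6*2.2299 = 26.7588, grad_y = 2*2*2.6753 = 10.7012
  x_1 = 2.2299 - 0.02*26.7588 = 1.6947
  y_1 = 2.6753 - 0.02*10.7012 = 2.4613
Step 2: grad_x = 2*6*1.6947 = 20.3367, grad_y = 2*2*2.4613 = 9.8451
  x_2 = 1.6947 - 0.02*20.3367 = 1.288
  y_2 = 2.4613 - 0.02*9.8451 = 2.2644
f(1.288, 2.2644) = 6*1.288^2 + 2*2.2644^2 = 20.2083


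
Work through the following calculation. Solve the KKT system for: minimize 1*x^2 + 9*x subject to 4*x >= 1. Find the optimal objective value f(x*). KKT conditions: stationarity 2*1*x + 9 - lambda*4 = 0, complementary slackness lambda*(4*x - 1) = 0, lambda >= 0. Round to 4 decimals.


Step 1: Try lambda = 0 (constraint inactive).
x_unc = -9/(2*1) = -4.5
Check: 4*-4.5 = -18.0 < 1 -- violated!
Step 2: Constraint must be active: 4*x = 1
x* = 1/4 = 0.25
lambda = (2*1*0.25 + 9)/4 = 2.375
Step 3: Compute optimal value.
f(x*) = 1*0.25^2 + 9*0.25 = 2.3125


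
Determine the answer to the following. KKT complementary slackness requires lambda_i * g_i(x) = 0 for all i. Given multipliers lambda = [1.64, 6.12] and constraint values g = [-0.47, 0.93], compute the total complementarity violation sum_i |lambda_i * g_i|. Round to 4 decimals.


KKT complementary slackness check:
lambda_1 * g_1 = 1.64 * -0.47 = -0.7708
lambda_2 * g_2 = 6.12 * 0.93 = 5.6916
Total violation = 0.7708 + 5.6916 = 6.4624


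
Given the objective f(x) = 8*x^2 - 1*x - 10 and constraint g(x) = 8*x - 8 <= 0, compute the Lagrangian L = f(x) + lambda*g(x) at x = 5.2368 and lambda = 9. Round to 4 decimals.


Step 1: Evaluate f(x).
f(5.2368) = 8*5.2368^2 - 1*5.2368 - 10 = 204.1558
Step 2: Evaluate g(x).
g(5.2368) = 8*5.2368 - 8 = 33.8944
Step 3: Compute Lagrangian.
L = 204.1558 + 9*33.8944 = 509.2054


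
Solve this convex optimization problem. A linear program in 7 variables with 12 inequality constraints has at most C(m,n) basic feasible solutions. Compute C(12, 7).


Each vertex corresponds to some choice of n active constraints out of m, so the number of vertices is at most C(m, n) = m! / (n!(m-n)!).
m = 12, n = 7
Numerator: 12 * 11 * 10 * 9 * 8 * 7 * 6
Denominator: 7! = 5040
C(12, 7) = 792
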